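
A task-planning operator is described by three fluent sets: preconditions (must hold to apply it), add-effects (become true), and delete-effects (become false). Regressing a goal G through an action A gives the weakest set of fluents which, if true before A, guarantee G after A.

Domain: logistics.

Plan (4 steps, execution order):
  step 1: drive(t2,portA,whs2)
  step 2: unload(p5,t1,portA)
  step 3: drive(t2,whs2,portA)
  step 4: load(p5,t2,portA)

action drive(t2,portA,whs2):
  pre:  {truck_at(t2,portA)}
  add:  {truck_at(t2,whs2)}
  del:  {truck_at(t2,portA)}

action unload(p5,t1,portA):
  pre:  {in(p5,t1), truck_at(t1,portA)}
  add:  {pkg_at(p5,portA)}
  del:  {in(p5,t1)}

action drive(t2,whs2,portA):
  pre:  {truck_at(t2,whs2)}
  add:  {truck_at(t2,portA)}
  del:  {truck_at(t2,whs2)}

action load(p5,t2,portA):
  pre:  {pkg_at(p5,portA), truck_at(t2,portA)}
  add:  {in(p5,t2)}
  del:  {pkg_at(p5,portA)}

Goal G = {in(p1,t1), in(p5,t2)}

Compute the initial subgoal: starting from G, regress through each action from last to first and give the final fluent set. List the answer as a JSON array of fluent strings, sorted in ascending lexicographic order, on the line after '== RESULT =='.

Regress step by step:
  through step 4 (load(p5,t2,portA)): drop {in(p5,t2)}, keep {in(p1,t1)}, require {pkg_at(p5,portA), truck_at(t2,portA)}
    → {in(p1,t1), pkg_at(p5,portA), truck_at(t2,portA)}
  through step 3 (drive(t2,whs2,portA)): drop {truck_at(t2,portA)}, keep {in(p1,t1), pkg_at(p5,portA)}, require {truck_at(t2,whs2)}
    → {in(p1,t1), pkg_at(p5,portA), truck_at(t2,whs2)}
  through step 2 (unload(p5,t1,portA)): drop {pkg_at(p5,portA)}, keep {in(p1,t1), truck_at(t2,whs2)}, require {in(p5,t1), truck_at(t1,portA)}
    → {in(p1,t1), in(p5,t1), truck_at(t1,portA), truck_at(t2,whs2)}
  through step 1 (drive(t2,portA,whs2)): drop {truck_at(t2,whs2)}, keep {in(p1,t1), in(p5,t1), truck_at(t1,portA)}, require {truck_at(t2,portA)}
    → {in(p1,t1), in(p5,t1), truck_at(t1,portA), truck_at(t2,portA)}

== RESULT ==
["in(p1,t1)", "in(p5,t1)", "truck_at(t1,portA)", "truck_at(t2,portA)"]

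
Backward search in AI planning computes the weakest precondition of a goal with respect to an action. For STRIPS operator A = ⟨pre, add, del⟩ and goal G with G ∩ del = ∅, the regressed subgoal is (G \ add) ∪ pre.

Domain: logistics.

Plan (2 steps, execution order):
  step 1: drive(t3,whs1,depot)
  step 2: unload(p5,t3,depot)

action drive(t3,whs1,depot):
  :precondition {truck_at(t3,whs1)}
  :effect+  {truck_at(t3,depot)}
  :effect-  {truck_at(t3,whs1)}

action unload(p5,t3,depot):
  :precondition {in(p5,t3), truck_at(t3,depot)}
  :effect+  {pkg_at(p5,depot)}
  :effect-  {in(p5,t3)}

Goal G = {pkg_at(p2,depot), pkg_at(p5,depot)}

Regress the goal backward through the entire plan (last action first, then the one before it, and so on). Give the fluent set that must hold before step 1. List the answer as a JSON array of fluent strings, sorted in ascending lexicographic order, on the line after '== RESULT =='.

Regress step by step:
  through step 2 (unload(p5,t3,depot)): drop {pkg_at(p5,depot)}, keep {pkg_at(p2,depot)}, require {in(p5,t3), truck_at(t3,depot)}
    → {in(p5,t3), pkg_at(p2,depot), truck_at(t3,depot)}
  through step 1 (drive(t3,whs1,depot)): drop {truck_at(t3,depot)}, keep {in(p5,t3), pkg_at(p2,depot)}, require {truck_at(t3,whs1)}
    → {in(p5,t3), pkg_at(p2,depot), truck_at(t3,whs1)}

== RESULT ==
["in(p5,t3)", "pkg_at(p2,depot)", "truck_at(t3,whs1)"]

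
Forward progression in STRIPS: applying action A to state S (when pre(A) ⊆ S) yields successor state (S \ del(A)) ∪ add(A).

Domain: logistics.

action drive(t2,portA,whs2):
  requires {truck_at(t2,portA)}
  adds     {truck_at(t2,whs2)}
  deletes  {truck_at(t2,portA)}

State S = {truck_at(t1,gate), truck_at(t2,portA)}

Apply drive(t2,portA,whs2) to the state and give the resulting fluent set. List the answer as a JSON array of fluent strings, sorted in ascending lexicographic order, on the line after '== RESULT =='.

Progress:
  pre ⊆ S: {truck_at(t2,portA)} ⊆ S  — applicable
  S \ del = {truck_at(t1,gate)}
  ∪ add   = {truck_at(t1,gate), truck_at(t2,whs2)}

== RESULT ==
["truck_at(t1,gate)", "truck_at(t2,whs2)"]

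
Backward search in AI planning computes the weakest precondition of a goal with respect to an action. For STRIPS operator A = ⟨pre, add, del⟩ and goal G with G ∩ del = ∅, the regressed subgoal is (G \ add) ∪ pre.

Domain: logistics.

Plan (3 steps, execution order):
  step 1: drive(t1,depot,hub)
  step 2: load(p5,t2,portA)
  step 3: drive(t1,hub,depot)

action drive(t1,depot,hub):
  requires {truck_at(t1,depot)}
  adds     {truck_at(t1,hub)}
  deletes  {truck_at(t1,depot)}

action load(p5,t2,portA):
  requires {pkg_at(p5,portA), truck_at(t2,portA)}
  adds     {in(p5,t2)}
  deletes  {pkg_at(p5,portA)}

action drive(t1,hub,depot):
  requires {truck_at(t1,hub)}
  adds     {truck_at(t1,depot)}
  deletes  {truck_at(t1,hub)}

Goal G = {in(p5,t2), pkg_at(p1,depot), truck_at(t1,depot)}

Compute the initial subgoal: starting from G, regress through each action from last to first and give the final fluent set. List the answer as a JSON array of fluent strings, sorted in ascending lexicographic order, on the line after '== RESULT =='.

Work backward from the goal:
  through step 3 (drive(t1,hub,depot)): drop {truck_at(t1,depot)}, keep {in(p5,t2), pkg_at(p1,depot)}, require {truck_at(t1,hub)}
    → {in(p5,t2), pkg_at(p1,depot), truck_at(t1,hub)}
  through step 2 (load(p5,t2,portA)): drop {in(p5,t2)}, keep {pkg_at(p1,depot), truck_at(t1,hub)}, require {pkg_at(p5,portA), truck_at(t2,portA)}
    → {pkg_at(p1,depot), pkg_at(p5,portA), truck_at(t1,hub), truck_at(t2,portA)}
  through step 1 (drive(t1,depot,hub)): drop {truck_at(t1,hub)}, keep {pkg_at(p1,depot), pkg_at(p5,portA), truck_at(t2,portA)}, require {truck_at(t1,depot)}
    → {pkg_at(p1,depot), pkg_at(p5,portA), truck_at(t1,depot), truck_at(t2,portA)}

== RESULT ==
["pkg_at(p1,depot)", "pkg_at(p5,portA)", "truck_at(t1,depot)", "truck_at(t2,portA)"]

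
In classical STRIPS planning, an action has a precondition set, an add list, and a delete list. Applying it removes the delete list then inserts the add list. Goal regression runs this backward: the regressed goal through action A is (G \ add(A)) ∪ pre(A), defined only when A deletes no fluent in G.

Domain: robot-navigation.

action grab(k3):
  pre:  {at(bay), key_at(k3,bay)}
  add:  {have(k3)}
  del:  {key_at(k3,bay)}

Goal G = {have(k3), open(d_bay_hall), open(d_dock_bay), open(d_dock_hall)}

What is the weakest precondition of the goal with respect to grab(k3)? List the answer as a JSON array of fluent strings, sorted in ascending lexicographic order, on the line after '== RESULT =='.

Regress:
  G ∩ del = {}  (empty — regression defined)
  G \ add = {have(k3), open(d_bay_hall), open(d_dock_bay), open(d_dock_hall)} \ {have(k3)} = {open(d_bay_hall), open(d_dock_bay), open(d_dock_hall)}
  ∪ pre   = {open(d_bay_hall), open(d_dock_bay), open(d_dock_hall)} ∪ {at(bay), key_at(k3,bay)}
          = {at(bay), key_at(k3,bay), open(d_bay_hall), open(d_dock_bay), open(d_dock_hall)}

== RESULT ==
["at(bay)", "key_at(k3,bay)", "open(d_bay_hall)", "open(d_dock_bay)", "open(d_dock_hall)"]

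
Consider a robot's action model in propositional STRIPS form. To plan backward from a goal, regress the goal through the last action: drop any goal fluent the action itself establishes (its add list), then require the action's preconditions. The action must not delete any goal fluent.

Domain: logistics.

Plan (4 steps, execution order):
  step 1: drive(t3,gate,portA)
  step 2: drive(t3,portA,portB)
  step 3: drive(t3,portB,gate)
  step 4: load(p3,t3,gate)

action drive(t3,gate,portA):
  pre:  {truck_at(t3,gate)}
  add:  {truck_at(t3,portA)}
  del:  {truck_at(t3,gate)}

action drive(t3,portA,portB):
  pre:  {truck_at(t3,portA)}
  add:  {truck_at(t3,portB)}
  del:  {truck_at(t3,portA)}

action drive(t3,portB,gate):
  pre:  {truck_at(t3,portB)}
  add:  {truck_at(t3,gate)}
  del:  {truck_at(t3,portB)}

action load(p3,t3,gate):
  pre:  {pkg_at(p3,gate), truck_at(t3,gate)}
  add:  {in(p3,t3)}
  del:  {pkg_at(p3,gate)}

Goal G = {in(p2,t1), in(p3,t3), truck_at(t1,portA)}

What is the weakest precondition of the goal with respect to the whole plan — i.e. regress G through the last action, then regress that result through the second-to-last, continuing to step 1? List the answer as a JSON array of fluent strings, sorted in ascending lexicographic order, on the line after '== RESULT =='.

Work backward from the goal:
  through step 4 (load(p3,t3,gate)): drop {in(p3,t3)}, keep {in(p2,t1), truck_at(t1,portA)}, require {pkg_at(p3,gate), truck_at(t3,gate)}
    → {in(p2,t1), pkg_at(p3,gate), truck_at(t1,portA), truck_at(t3,gate)}
  through step 3 (drive(t3,portB,gate)): drop {truck_at(t3,gate)}, keep {in(p2,t1), pkg_at(p3,gate), truck_at(t1,portA)}, require {truck_at(t3,portB)}
    → {in(p2,t1), pkg_at(p3,gate), truck_at(t1,portA), truck_at(t3,portB)}
  through step 2 (drive(t3,portA,portB)): drop {truck_at(t3,portB)}, keep {in(p2,t1), pkg_at(p3,gate), truck_at(t1,portA)}, require {truck_at(t3,portA)}
    → {in(p2,t1), pkg_at(p3,gate), truck_at(t1,portA), truck_at(t3,portA)}
  through step 1 (drive(t3,gate,portA)): drop {truck_at(t3,portA)}, keep {in(p2,t1), pkg_at(p3,gate), truck_at(t1,portA)}, require {truck_at(t3,gate)}
    → {in(p2,t1), pkg_at(p3,gate), truck_at(t1,portA), truck_at(t3,gate)}

== RESULT ==
["in(p2,t1)", "pkg_at(p3,gate)", "truck_at(t1,portA)", "truck_at(t3,gate)"]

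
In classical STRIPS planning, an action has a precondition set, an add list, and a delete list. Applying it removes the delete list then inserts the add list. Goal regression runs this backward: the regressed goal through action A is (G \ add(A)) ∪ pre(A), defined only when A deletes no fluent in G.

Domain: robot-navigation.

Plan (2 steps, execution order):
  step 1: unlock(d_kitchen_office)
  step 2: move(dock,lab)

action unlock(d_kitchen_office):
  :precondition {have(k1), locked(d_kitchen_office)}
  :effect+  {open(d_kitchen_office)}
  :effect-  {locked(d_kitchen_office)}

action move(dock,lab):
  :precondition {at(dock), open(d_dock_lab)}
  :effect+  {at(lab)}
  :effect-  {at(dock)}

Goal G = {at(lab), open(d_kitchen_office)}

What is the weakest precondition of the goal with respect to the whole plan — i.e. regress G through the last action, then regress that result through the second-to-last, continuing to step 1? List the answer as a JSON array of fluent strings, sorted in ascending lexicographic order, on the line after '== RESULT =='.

Work backward from the goal:
  through step 2 (move(dock,lab)): drop {at(lab)}, keep {open(d_kitchen_office)}, require {at(dock), open(d_dock_lab)}
    → {at(dock), open(d_dock_lab), open(d_kitchen_office)}
  through step 1 (unlock(d_kitchen_office)): drop {open(d_kitchen_office)}, keep {at(dock), open(d_dock_lab)}, require {have(k1), locked(d_kitchen_office)}
    → {at(dock), have(k1), locked(d_kitchen_office), open(d_dock_lab)}

== RESULT ==
["at(dock)", "have(k1)", "locked(d_kitchen_office)", "open(d_dock_lab)"]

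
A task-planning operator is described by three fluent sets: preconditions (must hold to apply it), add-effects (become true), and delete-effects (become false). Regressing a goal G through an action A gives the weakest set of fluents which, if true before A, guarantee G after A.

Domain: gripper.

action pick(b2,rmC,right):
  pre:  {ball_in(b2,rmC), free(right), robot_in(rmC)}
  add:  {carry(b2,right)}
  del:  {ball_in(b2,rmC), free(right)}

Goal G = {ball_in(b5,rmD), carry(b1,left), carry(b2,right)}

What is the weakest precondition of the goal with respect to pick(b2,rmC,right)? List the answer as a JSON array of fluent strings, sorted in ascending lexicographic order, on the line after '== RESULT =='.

Regress:
  G ∩ del = {}  (empty — regression defined)
  G \ add = {ball_in(b5,rmD), carry(b1,left), carry(b2,right)} \ {carry(b2,right)} = {ball_in(b5,rmD), carry(b1,left)}
  ∪ pre   = {ball_in(b5,rmD), carry(b1,left)} ∪ {ball_in(b2,rmC), free(right), robot_in(rmC)}
          = {ball_in(b2,rmC), ball_in(b5,rmD), carry(b1,left), free(right), robot_in(rmC)}

== RESULT ==
["ball_in(b2,rmC)", "ball_in(b5,rmD)", "carry(b1,left)", "free(right)", "robot_in(rmC)"]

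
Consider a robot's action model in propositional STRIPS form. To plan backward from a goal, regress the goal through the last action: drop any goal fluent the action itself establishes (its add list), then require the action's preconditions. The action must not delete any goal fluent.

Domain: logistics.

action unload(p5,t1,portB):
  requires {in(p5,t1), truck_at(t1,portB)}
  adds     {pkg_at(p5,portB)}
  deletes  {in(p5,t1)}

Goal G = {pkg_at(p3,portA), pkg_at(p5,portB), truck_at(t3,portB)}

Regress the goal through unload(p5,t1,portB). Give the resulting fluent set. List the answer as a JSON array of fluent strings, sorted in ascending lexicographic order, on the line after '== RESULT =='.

Regress:
  G ∩ del = {}  (empty — regression defined)
  G \ add = {pkg_at(p3,portA), pkg_at(p5,portB), truck_at(t3,portB)} \ {pkg_at(p5,portB)} = {pkg_at(p3,portA), truck_at(t3,portB)}
  ∪ pre   = {pkg_at(p3,portA), truck_at(t3,portB)} ∪ {in(p5,t1), truck_at(t1,portB)}
          = {in(p5,t1), pkg_at(p3,portA), truck_at(t1,portB), truck_at(t3,portB)}

== RESULT ==
["in(p5,t1)", "pkg_at(p3,portA)", "truck_at(t1,portB)", "truck_at(t3,portB)"]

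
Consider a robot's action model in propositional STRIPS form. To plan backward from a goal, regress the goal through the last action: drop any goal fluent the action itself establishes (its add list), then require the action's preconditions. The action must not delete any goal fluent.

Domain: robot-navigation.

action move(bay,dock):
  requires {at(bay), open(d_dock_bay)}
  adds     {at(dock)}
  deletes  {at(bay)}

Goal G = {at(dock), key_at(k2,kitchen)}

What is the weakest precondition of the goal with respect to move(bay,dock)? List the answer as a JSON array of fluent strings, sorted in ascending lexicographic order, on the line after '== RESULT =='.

Compute (G \ add) ∪ pre:
  G ∩ del = {}  (empty — regression defined)
  G \ add = {at(dock), key_at(k2,kitchen)} \ {at(dock)} = {key_at(k2,kitchen)}
  ∪ pre   = {key_at(k2,kitchen)} ∪ {at(bay), open(d_dock_bay)}
          = {at(bay), key_at(k2,kitchen), open(d_dock_bay)}

== RESULT ==
["at(bay)", "key_at(k2,kitchen)", "open(d_dock_bay)"]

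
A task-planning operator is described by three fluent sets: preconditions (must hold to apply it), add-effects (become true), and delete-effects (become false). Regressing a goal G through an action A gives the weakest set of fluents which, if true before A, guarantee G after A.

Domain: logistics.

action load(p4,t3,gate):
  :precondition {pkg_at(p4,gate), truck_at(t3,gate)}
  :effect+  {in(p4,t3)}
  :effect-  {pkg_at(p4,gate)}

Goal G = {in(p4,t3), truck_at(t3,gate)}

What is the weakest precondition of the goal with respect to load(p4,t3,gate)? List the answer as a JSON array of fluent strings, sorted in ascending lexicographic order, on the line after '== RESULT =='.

Compute (G \ add) ∪ pre:
  G ∩ del = {}  (empty — regression defined)
  G \ add = {in(p4,t3), truck_at(t3,gate)} \ {in(p4,t3)} = {truck_at(t3,gate)}
  ∪ pre   = {truck_at(t3,gate)} ∪ {pkg_at(p4,gate), truck_at(t3,gate)}
          = {pkg_at(p4,gate), truck_at(t3,gate)}

== RESULT ==
["pkg_at(p4,gate)", "truck_at(t3,gate)"]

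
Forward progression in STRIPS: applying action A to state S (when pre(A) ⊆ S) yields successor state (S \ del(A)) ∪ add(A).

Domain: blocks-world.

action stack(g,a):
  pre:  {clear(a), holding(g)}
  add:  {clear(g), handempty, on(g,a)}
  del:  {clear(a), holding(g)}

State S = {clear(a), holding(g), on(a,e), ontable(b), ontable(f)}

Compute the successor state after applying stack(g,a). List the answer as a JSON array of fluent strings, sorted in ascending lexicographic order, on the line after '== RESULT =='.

Compute (S \ del) ∪ add:
  pre ⊆ S: {clear(a), holding(g)} ⊆ S  — applicable
  S \ del = {on(a,e), ontable(b), ontable(f)}
  ∪ add   = {clear(g), handempty, on(a,e), on(g,a), ontable(b), ontable(f)}

== RESULT ==
["clear(g)", "handempty", "on(a,e)", "on(g,a)", "ontable(b)", "ontable(f)"]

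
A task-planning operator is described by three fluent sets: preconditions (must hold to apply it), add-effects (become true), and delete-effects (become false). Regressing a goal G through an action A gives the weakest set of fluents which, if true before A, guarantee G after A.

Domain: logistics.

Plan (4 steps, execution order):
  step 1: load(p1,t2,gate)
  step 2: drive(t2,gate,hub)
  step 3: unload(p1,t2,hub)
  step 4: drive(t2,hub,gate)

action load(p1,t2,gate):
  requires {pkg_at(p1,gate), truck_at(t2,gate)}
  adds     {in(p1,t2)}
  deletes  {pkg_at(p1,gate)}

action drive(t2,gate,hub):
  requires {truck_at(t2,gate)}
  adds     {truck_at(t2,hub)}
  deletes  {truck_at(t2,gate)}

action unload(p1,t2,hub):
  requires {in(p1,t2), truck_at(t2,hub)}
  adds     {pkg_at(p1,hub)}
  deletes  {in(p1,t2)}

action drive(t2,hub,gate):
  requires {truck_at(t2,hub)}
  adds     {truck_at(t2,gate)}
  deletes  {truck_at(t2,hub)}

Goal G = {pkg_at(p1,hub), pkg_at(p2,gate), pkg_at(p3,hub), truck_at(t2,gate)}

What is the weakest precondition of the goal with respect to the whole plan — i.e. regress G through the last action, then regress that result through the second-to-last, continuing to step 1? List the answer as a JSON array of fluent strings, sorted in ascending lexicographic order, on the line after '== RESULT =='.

Regress step by step:
  through step 4 (drive(t2,hub,gate)): drop {truck_at(t2,gate)}, keep {pkg_at(p1,hub), pkg_at(p2,gate), pkg_at(p3,hub)}, require {truck_at(t2,hub)}
    → {pkg_at(p1,hub), pkg_at(p2,gate), pkg_at(p3,hub), truck_at(t2,hub)}
  through step 3 (unload(p1,t2,hub)): drop {pkg_at(p1,hub)}, keep {pkg_at(p2,gate), pkg_at(p3,hub), truck_at(t2,hub)}, require {in(p1,t2), truck_at(t2,hub)}
    → {in(p1,t2), pkg_at(p2,gate), pkg_at(p3,hub), truck_at(t2,hub)}
  through step 2 (drive(t2,gate,hub)): drop {truck_at(t2,hub)}, keep {in(p1,t2), pkg_at(p2,gate), pkg_at(p3,hub)}, require {truck_at(t2,gate)}
    → {in(p1,t2), pkg_at(p2,gate), pkg_at(p3,hub), truck_at(t2,gate)}
  through step 1 (load(p1,t2,gate)): drop {in(p1,t2)}, keep {pkg_at(p2,gate), pkg_at(p3,hub), truck_at(t2,gate)}, require {pkg_at(p1,gate), truck_at(t2,gate)}
    → {pkg_at(p1,gate), pkg_at(p2,gate), pkg_at(p3,hub), truck_at(t2,gate)}

== RESULT ==
["pkg_at(p1,gate)", "pkg_at(p2,gate)", "pkg_at(p3,hub)", "truck_at(t2,gate)"]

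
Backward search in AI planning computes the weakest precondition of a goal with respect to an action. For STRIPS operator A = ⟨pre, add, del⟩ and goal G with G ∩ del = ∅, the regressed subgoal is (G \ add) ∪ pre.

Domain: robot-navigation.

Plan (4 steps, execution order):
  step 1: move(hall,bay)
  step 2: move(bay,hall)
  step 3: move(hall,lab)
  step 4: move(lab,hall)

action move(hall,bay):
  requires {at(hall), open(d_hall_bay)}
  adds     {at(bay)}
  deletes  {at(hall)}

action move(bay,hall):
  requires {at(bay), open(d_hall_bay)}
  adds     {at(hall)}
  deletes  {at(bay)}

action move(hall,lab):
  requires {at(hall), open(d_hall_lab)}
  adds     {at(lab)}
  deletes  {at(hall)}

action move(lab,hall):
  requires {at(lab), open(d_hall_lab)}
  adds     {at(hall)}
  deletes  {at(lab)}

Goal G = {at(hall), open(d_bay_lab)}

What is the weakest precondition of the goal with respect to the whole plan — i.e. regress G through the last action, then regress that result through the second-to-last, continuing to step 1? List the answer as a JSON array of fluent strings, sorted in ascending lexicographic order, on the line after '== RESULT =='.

Work backward from the goal:
  through step 4 (move(lab,hall)): drop {at(hall)}, keep {open(d_bay_lab)}, require {at(lab), open(d_hall_lab)}
    → {at(lab), open(d_bay_lab), open(d_hall_lab)}
  through step 3 (move(hall,lab)): drop {at(lab)}, keep {open(d_bay_lab), open(d_hall_lab)}, require {at(hall), open(d_hall_lab)}
    → {at(hall), open(d_bay_lab), open(d_hall_lab)}
  through step 2 (move(bay,hall)): drop {at(hall)}, keep {open(d_bay_lab), open(d_hall_lab)}, require {at(bay), open(d_hall_bay)}
    → {at(bay), open(d_bay_lab), open(d_hall_bay), open(d_hall_lab)}
  through step 1 (move(hall,bay)): drop {at(bay)}, keep {open(d_bay_lab), open(d_hall_bay), open(d_hall_lab)}, require {at(hall), open(d_hall_bay)}
    → {at(hall), open(d_bay_lab), open(d_hall_bay), open(d_hall_lab)}

== RESULT ==
["at(hall)", "open(d_bay_lab)", "open(d_hall_bay)", "open(d_hall_lab)"]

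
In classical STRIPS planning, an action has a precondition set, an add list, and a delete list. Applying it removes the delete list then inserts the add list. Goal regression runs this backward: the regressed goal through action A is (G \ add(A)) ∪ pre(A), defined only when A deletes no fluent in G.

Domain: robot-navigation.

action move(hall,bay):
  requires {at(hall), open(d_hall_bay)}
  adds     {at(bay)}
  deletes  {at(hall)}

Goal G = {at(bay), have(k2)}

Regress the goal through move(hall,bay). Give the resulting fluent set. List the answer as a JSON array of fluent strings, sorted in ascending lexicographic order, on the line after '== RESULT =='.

Compute (G \ add) ∪ pre:
  G ∩ del = {}  (empty — regression defined)
  G \ add = {at(bay), have(k2)} \ {at(bay)} = {have(k2)}
  ∪ pre   = {have(k2)} ∪ {at(hall), open(d_hall_bay)}
          = {at(hall), have(k2), open(d_hall_bay)}

== RESULT ==
["at(hall)", "have(k2)", "open(d_hall_bay)"]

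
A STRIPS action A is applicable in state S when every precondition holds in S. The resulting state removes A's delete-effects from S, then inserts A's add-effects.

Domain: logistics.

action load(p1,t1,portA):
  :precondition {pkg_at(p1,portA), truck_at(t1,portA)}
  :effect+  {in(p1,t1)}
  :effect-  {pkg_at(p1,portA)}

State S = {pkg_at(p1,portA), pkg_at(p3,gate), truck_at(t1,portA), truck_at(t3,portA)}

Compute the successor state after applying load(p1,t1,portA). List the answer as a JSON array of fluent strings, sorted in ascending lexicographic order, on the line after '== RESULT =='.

Progress:
  pre ⊆ S: {pkg_at(p1,portA), truck_at(t1,portA)} ⊆ S  — applicable
  S \ del = {pkg_at(p3,gate), truck_at(t1,portA), truck_at(t3,portA)}
  ∪ add   = {in(p1,t1), pkg_at(p3,gate), truck_at(t1,portA), truck_at(t3,portA)}

== RESULT ==
["in(p1,t1)", "pkg_at(p3,gate)", "truck_at(t1,portA)", "truck_at(t3,portA)"]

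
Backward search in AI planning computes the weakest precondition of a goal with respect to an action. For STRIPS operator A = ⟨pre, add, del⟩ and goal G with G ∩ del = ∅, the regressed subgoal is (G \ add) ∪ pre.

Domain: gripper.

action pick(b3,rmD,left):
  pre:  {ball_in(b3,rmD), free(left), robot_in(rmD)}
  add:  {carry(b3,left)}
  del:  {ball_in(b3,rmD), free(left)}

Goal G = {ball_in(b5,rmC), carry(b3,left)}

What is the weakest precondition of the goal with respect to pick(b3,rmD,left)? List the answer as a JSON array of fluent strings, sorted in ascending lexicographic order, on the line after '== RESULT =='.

Compute (G \ add) ∪ pre:
  G ∩ del = {}  (empty — regression defined)
  G \ add = {ball_in(b5,rmC), carry(b3,left)} \ {carry(b3,left)} = {ball_in(b5,rmC)}
  ∪ pre   = {ball_in(b5,rmC)} ∪ {ball_in(b3,rmD), free(left), robot_in(rmD)}
          = {ball_in(b3,rmD), ball_in(b5,rmC), free(left), robot_in(rmD)}

== RESULT ==
["ball_in(b3,rmD)", "ball_in(b5,rmC)", "free(left)", "robot_in(rmD)"]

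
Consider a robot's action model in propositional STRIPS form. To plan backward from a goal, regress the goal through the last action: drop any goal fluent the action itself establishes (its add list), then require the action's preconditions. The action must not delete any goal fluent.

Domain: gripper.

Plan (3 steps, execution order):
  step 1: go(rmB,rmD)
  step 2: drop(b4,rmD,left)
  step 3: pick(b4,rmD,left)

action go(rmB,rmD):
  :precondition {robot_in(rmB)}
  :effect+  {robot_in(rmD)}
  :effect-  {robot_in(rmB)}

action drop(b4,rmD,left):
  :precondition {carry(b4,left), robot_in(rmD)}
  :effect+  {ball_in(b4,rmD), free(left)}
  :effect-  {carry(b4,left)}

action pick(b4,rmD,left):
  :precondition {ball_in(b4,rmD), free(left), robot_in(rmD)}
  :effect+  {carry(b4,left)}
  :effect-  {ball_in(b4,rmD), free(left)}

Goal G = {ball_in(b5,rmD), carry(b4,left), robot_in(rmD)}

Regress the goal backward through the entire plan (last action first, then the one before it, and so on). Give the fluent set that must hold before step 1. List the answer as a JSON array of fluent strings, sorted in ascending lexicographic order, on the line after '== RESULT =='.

Work backward from the goal:
  through step 3 (pick(b4,rmD,left)): drop {carry(b4,left)}, keep {ball_in(b5,rmD), robot_in(rmD)}, require {ball_in(b4,rmD), free(left), robot_in(rmD)}
    → {ball_in(b4,rmD), ball_in(b5,rmD), free(left), robot_in(rmD)}
  through step 2 (drop(b4,rmD,left)): drop {ball_in(b4,rmD), free(left)}, keep {ball_in(b5,rmD), robot_in(rmD)}, require {carry(b4,left), robot_in(rmD)}
    → {ball_in(b5,rmD), carry(b4,left), robot_in(rmD)}
  through step 1 (go(rmB,rmD)): drop {robot_in(rmD)}, keep {ball_in(b5,rmD), carry(b4,left)}, require {robot_in(rmB)}
    → {ball_in(b5,rmD), carry(b4,left), robot_in(rmB)}

== RESULT ==
["ball_in(b5,rmD)", "carry(b4,left)", "robot_in(rmB)"]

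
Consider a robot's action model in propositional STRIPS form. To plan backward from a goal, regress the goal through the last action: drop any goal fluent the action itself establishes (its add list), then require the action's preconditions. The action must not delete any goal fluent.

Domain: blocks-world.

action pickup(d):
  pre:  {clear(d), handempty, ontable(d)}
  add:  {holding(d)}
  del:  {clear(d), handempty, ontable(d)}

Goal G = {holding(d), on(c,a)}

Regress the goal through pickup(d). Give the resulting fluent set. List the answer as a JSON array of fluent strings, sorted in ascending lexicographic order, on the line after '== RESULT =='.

Compute (G \ add) ∪ pre:
  G ∩ del = {}  (empty — regression defined)
  G \ add = {holding(d), on(c,a)} \ {holding(d)} = {on(c,a)}
  ∪ pre   = {on(c,a)} ∪ {clear(d), handempty, ontable(d)}
          = {clear(d), handempty, on(c,a), ontable(d)}

== RESULT ==
["clear(d)", "handempty", "on(c,a)", "ontable(d)"]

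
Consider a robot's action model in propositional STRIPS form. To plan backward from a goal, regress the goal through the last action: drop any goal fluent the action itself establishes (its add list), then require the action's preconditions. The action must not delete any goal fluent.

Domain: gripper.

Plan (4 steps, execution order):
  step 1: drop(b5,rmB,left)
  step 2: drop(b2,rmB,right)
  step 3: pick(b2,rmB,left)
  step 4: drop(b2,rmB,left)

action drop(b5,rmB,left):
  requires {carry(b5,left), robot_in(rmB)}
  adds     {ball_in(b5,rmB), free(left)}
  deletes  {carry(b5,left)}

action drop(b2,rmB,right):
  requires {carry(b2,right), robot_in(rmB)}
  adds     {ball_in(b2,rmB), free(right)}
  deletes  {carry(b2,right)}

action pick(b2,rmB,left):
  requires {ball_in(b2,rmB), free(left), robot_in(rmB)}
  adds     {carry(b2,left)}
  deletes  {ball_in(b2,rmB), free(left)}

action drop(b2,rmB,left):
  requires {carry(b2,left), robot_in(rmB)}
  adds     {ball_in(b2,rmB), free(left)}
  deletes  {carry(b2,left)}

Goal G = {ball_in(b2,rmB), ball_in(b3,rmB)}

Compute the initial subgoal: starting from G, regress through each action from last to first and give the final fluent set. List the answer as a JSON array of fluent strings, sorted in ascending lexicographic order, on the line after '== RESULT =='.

Regress step by step:
  through step 4 (drop(b2,rmB,left)): drop {ball_in(b2,rmB)}, keep {ball_in(b3,rmB)}, require {carry(b2,left), robot_in(rmB)}
    → {ball_in(b3,rmB), carry(b2,left), robot_in(rmB)}
  through step 3 (pick(b2,rmB,left)): drop {carry(b2,left)}, keep {ball_in(b3,rmB), robot_in(rmB)}, require {ball_in(b2,rmB), free(left), robot_in(rmB)}
    → {ball_in(b2,rmB), ball_in(b3,rmB), free(left), robot_in(rmB)}
  through step 2 (drop(b2,rmB,right)): drop {ball_in(b2,rmB)}, keep {ball_in(b3,rmB), free(left), robot_in(rmB)}, require {carry(b2,right), robot_in(rmB)}
    → {ball_in(b3,rmB), carry(b2,right), free(left), robot_in(rmB)}
  through step 1 (drop(b5,rmB,left)): drop {free(left)}, keep {ball_in(b3,rmB), carry(b2,right), robot_in(rmB)}, require {carry(b5,left), robot_in(rmB)}
    → {ball_in(b3,rmB), carry(b2,right), carry(b5,left), robot_in(rmB)}

== RESULT ==
["ball_in(b3,rmB)", "carry(b2,right)", "carry(b5,left)", "robot_in(rmB)"]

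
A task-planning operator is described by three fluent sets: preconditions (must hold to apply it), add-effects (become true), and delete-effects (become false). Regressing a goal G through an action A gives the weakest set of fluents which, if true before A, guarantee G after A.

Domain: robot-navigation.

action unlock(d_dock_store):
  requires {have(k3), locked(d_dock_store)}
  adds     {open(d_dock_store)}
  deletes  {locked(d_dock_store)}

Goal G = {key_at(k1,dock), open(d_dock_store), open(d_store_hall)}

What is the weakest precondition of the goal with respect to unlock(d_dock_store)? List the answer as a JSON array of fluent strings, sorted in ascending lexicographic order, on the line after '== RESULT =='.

Regress:
  G ∩ del = {}  (empty — regression defined)
  G \ add = {key_at(k1,dock), open(d_dock_store), open(d_store_hall)} \ {open(d_dock_store)} = {key_at(k1,dock), open(d_store_hall)}
  ∪ pre   = {key_at(k1,dock), open(d_store_hall)} ∪ {have(k3), locked(d_dock_store)}
          = {have(k3), key_at(k1,dock), locked(d_dock_store), open(d_store_hall)}

== RESULT ==
["have(k3)", "key_at(k1,dock)", "locked(d_dock_store)", "open(d_store_hall)"]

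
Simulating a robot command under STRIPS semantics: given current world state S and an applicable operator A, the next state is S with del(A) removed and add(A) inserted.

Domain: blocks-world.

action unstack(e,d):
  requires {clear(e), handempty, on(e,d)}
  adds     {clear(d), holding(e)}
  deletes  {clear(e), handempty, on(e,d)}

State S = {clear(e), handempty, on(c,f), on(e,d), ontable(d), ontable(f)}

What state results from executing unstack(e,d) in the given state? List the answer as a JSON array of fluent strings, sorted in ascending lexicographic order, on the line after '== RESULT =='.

Compute (S \ del) ∪ add:
  pre ⊆ S: {clear(e), handempty, on(e,d)} ⊆ S  — applicable
  S \ del = {on(c,f), ontable(d), ontable(f)}
  ∪ add   = {clear(d), holding(e), on(c,f), ontable(d), ontable(f)}

== RESULT ==
["clear(d)", "holding(e)", "on(c,f)", "ontable(d)", "ontable(f)"]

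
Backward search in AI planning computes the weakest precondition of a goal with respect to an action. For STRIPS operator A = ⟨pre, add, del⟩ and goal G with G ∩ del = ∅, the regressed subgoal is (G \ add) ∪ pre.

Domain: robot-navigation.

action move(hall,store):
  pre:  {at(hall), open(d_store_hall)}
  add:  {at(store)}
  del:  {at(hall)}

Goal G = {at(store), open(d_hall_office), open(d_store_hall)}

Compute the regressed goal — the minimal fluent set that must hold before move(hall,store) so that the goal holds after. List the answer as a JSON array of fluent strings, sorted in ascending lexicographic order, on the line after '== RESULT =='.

Regress:
  G ∩ del = {}  (empty — regression defined)
  G \ add = {at(store), open(d_hall_office), open(d_store_hall)} \ {at(store)} = {open(d_hall_office), open(d_store_hall)}
  ∪ pre   = {open(d_hall_office), open(d_store_hall)} ∪ {at(hall), open(d_store_hall)}
          = {at(hall), open(d_hall_office), open(d_store_hall)}

== RESULT ==
["at(hall)", "open(d_hall_office)", "open(d_store_hall)"]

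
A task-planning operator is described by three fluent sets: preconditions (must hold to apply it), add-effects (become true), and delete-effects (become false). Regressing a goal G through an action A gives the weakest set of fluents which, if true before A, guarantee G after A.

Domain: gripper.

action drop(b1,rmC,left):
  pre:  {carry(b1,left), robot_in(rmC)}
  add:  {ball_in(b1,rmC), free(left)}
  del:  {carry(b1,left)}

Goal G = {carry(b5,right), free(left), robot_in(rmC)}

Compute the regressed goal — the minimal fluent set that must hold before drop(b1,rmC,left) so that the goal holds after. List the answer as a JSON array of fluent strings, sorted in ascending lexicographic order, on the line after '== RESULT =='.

Compute (G \ add) ∪ pre:
  G ∩ del = {}  (empty — regression defined)
  G \ add = {carry(b5,right), free(left), robot_in(rmC)} \ {ball_in(b1,rmC), free(left)} = {carry(b5,right), robot_in(rmC)}
  ∪ pre   = {carry(b5,right), robot_in(rmC)} ∪ {carry(b1,left), robot_in(rmC)}
          = {carry(b1,left), carry(b5,right), robot_in(rmC)}

== RESULT ==
["carry(b1,left)", "carry(b5,right)", "robot_in(rmC)"]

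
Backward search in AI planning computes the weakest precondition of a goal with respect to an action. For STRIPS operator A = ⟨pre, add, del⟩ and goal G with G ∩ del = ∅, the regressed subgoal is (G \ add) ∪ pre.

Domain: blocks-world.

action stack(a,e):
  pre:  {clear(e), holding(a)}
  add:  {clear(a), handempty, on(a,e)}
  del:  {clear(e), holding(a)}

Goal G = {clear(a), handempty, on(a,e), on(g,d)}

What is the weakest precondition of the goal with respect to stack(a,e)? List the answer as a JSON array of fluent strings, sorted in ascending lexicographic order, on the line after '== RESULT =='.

Regress:
  G ∩ del = {}  (empty — regression defined)
  G \ add = {clear(a), handempty, on(a,e), on(g,d)} \ {clear(a), handempty, on(a,e)} = {on(g,d)}
  ∪ pre   = {on(g,d)} ∪ {clear(e), holding(a)}
          = {clear(e), holding(a), on(g,d)}

== RESULT ==
["clear(e)", "holding(a)", "on(g,d)"]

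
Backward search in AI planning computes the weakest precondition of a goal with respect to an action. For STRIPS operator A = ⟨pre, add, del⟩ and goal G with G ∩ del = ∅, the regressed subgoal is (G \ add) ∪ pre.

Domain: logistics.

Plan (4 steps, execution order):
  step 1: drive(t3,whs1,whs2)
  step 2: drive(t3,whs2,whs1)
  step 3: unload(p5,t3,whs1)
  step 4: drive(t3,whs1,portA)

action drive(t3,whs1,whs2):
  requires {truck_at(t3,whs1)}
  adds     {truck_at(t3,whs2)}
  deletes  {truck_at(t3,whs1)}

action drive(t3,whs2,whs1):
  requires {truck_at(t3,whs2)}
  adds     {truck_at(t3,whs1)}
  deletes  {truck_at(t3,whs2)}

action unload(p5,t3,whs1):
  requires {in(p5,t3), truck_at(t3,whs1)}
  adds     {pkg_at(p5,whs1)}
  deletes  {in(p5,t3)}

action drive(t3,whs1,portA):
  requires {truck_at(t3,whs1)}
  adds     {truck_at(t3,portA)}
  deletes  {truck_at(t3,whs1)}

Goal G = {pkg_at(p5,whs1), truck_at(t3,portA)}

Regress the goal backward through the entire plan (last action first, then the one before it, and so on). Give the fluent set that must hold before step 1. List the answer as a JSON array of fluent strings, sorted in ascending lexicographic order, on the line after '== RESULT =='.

Regress step by step:
  through step 4 (drive(t3,whs1,portA)): drop {truck_at(t3,portA)}, keep {pkg_at(p5,whs1)}, require {truck_at(t3,whs1)}
    → {pkg_at(p5,whs1), truck_at(t3,whs1)}
  through step 3 (unload(p5,t3,whs1)): drop {pkg_at(p5,whs1)}, keep {truck_at(t3,whs1)}, require {in(p5,t3), truck_at(t3,whs1)}
    → {in(p5,t3), truck_at(t3,whs1)}
  through step 2 (drive(t3,whs2,whs1)): drop {truck_at(t3,whs1)}, keep {in(p5,t3)}, require {truck_at(t3,whs2)}
    → {in(p5,t3), truck_at(t3,whs2)}
  through step 1 (drive(t3,whs1,whs2)): drop {truck_at(t3,whs2)}, keep {in(p5,t3)}, require {truck_at(t3,whs1)}
    → {in(p5,t3), truck_at(t3,whs1)}

== RESULT ==
["in(p5,t3)", "truck_at(t3,whs1)"]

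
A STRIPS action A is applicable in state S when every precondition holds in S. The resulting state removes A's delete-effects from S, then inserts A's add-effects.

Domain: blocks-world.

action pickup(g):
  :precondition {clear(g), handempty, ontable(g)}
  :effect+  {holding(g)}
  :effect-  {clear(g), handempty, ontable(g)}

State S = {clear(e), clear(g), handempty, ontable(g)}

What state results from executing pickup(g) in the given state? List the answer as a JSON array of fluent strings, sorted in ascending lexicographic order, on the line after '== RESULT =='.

Progress:
  pre ⊆ S: {clear(g), handempty, ontable(g)} ⊆ S  — applicable
  S \ del = {clear(e)}
  ∪ add   = {clear(e), holding(g)}

== RESULT ==
["clear(e)", "holding(g)"]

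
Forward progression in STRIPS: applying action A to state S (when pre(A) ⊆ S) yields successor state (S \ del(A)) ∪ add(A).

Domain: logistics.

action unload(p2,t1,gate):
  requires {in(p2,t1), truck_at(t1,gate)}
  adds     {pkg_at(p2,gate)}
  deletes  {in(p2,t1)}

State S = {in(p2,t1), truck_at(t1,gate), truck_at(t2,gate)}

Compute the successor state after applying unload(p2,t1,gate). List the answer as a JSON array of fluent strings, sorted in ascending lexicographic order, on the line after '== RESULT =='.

Progress:
  pre ⊆ S: {in(p2,t1), truck_at(t1,gate)} ⊆ S  — applicable
  S \ del = {truck_at(t1,gate), truck_at(t2,gate)}
  ∪ add   = {pkg_at(p2,gate), truck_at(t1,gate), truck_at(t2,gate)}

== RESULT ==
["pkg_at(p2,gate)", "truck_at(t1,gate)", "truck_at(t2,gate)"]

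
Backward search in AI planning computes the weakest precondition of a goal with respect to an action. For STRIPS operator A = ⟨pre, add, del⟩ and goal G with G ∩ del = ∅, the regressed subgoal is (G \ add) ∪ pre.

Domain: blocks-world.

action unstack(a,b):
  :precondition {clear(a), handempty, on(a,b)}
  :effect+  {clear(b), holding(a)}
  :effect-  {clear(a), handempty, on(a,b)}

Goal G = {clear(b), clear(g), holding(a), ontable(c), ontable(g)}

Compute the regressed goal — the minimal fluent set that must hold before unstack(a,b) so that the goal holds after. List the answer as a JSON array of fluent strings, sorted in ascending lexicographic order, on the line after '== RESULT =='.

Compute (G \ add) ∪ pre:
  G ∩ del = {}  (empty — regression defined)
  G \ add = {clear(b), clear(g), holding(a), ontable(c), ontable(g)} \ {clear(b), holding(a)} = {clear(g), ontable(c), ontable(g)}
  ∪ pre   = {clear(g), ontable(c), ontable(g)} ∪ {clear(a), handempty, on(a,b)}
          = {clear(a), clear(g), handempty, on(a,b), ontable(c), ontable(g)}

== RESULT ==
["clear(a)", "clear(g)", "handempty", "on(a,b)", "ontable(c)", "ontable(g)"]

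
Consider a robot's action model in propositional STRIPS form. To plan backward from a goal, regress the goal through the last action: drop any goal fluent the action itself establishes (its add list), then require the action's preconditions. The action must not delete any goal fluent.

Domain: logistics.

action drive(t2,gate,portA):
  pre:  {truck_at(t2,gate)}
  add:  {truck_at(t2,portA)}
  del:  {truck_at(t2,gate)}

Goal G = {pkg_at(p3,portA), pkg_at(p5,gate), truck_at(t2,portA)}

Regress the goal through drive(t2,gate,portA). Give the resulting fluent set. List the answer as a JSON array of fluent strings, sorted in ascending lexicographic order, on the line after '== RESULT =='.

Regress:
  G ∩ del = {}  (empty — regression defined)
  G \ add = {pkg_at(p3,portA), pkg_at(p5,gate), truck_at(t2,portA)} \ {truck_at(t2,portA)} = {pkg_at(p3,portA), pkg_at(p5,gate)}
  ∪ pre   = {pkg_at(p3,portA), pkg_at(p5,gate)} ∪ {truck_at(t2,gate)}
          = {pkg_at(p3,portA), pkg_at(p5,gate), truck_at(t2,gate)}

== RESULT ==
["pkg_at(p3,portA)", "pkg_at(p5,gate)", "truck_at(t2,gate)"]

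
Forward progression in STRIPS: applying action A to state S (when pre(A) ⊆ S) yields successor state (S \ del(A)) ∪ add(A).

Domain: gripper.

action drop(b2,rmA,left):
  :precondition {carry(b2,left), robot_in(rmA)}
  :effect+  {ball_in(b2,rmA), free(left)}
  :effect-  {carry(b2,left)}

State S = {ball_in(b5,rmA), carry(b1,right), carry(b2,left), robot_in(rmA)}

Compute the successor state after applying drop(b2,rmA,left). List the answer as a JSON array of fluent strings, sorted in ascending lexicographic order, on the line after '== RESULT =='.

Progress:
  pre ⊆ S: {carry(b2,left), robot_in(rmA)} ⊆ S  — applicable
  S \ del = {ball_in(b5,rmA), carry(b1,right), robot_in(rmA)}
  ∪ add   = {ball_in(b2,rmA), ball_in(b5,rmA), carry(b1,right), free(left), robot_in(rmA)}

== RESULT ==
["ball_in(b2,rmA)", "ball_in(b5,rmA)", "carry(b1,right)", "free(left)", "robot_in(rmA)"]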